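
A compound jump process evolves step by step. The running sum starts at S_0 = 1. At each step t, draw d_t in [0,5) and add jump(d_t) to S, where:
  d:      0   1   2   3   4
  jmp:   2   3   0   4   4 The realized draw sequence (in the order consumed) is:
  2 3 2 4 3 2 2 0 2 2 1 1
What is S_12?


t=0: S=1, d=2, jump=0, S_1=1
t=1: S=1, d=3, jump=4, S_2=5
t=2: S=5, d=2, jump=0, S_3=5
t=3: S=5, d=4, jump=4, S_4=9
t=4: S=9, d=3, jump=4, S_5=13
t=5: S=13, d=2, jump=0, S_6=13
t=6: S=13, d=2, jump=0, S_7=13
t=7: S=13, d=0, jump=2, S_8=15
t=8: S=15, d=2, jump=0, S_9=15
t=9: S=15, d=2, jump=0, S_10=15
t=10: S=15, d=1, jump=3, S_11=18
t=11: S=18, d=1, jump=3, S_12=21

21


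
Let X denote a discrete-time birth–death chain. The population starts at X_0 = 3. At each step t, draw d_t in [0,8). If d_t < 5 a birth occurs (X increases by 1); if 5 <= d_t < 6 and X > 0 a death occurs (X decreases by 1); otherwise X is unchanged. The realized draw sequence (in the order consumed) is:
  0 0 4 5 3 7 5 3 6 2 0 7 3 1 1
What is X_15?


11

t=0: X=3, d=0 → birth, X_1=4
t=1: X=4, d=0 → birth, X_2=5
t=2: X=5, d=4 → birth, X_3=6
t=3: X=6, d=5 → death, X_4=5
t=4: X=5, d=3 → birth, X_5=6
t=5: X=6, d=7 → hold, X_6=6
t=6: X=6, d=5 → death, X_7=5
t=7: X=5, d=3 → birth, X_8=6
t=8: X=6, d=6 → hold, X_9=6
t=9: X=6, d=2 → birth, X_10=7
t=10: X=7, d=0 → birth, X_11=8
t=11: X=8, d=7 → hold, X_12=8
t=12: X=8, d=3 → birth, X_13=9
t=13: X=9, d=1 → birth, X_14=10
t=14: X=10, d=1 → birth, X_15=11


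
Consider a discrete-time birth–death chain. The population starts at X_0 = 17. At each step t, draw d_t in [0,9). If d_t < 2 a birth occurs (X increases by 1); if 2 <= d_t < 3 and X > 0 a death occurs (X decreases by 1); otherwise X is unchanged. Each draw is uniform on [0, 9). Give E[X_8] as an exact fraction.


161/9

X can drop by at most 1 per step and X_0 = 17 > T = 8, so X_t >= 17 − t >= 9 > 0 for every t <= 8: the floor at 0 (the 'and X > 0' condition) never binds. Hence X_8 = X_0 + Σ_{t<8} Y_t with i.i.d. increments Y_t = y(d_t) ∈ {+1, −1, 0}.
Outcome values over d=0..8: [1, 1, -1, 0, 0, 0, 0, 0, 0]
Σy = 1, Σy² = 3, M = 9
μ = 1/9 = 1/9,  σ² = 3/9 − (1/9)² = 26/81
E[X_8] = 17 + 8·(1/9) = 161/9


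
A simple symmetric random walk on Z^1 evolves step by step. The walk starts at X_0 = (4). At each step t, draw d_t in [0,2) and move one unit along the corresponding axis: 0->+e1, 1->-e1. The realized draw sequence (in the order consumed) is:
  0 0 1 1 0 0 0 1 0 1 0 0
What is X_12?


t=0: X=(4), d=0 → +e1, X_1=(5)
t=1: X=(5), d=0 → +e1, X_2=(6)
t=2: X=(6), d=1 → -e1, X_3=(5)
t=3: X=(5), d=1 → -e1, X_4=(4)
t=4: X=(4), d=0 → +e1, X_5=(5)
t=5: X=(5), d=0 → +e1, X_6=(6)
t=6: X=(6), d=0 → +e1, X_7=(7)
t=7: X=(7), d=1 → -e1, X_8=(6)
t=8: X=(6), d=0 → +e1, X_9=(7)
t=9: X=(7), d=1 → -e1, X_10=(6)
t=10: X=(6), d=0 → +e1, X_11=(7)
t=11: X=(7), d=0 → +e1, X_12=(8)

(8)


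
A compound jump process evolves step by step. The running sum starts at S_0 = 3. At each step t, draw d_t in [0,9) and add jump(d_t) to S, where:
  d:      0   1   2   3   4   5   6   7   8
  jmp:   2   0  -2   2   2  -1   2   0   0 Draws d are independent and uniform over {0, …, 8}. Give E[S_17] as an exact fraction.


Outcome values over d=0..8: [2, 0, -2, 2, 2, -1, 2, 0, 0]
Σy = 5, Σy² = 21, M = 9
μ = 5/9 = 5/9,  σ² = 21/9 − (5/9)² = 164/81
E[S_17] = 3 + 17·(5/9) = 112/9

112/9


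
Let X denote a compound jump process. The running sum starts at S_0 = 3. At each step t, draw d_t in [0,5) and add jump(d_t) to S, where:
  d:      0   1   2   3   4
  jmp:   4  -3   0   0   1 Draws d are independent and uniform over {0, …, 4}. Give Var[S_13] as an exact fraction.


1638/25

Outcome values over d=0..4: [4, -3, 0, 0, 1]
Σy = 2, Σy² = 26, M = 5
μ = 2/5 = 2/5,  σ² = 26/5 − (2/5)² = 126/25
Independent increments: Var[S_13] = 13·σ² = 13·(126/25) = 1638/25


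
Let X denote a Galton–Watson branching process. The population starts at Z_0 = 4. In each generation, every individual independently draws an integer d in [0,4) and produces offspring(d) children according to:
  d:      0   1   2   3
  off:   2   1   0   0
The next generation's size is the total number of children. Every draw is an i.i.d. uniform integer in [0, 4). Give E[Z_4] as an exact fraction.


81/64

Outcome values over d=0..3: [2, 1, 0, 0]
Σy = 3, Σy² = 5, M = 4
μ = 3/4 = 3/4,  σ² = 5/4 − (3/4)² = 11/16
E[Z_0] = 4
E[Z_1] = 3/4·E[Z_0] = 3
E[Z_2] = 3/4·E[Z_1] = 9/4
E[Z_3] = 3/4·E[Z_2] = 27/16
E[Z_4] = 3/4·E[Z_3] = 81/64


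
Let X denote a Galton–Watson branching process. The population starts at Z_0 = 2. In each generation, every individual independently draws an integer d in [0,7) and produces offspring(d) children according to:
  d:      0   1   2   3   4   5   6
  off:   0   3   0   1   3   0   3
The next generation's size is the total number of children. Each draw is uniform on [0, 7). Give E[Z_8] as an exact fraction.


Outcome values over d=0..6: [0, 3, 0, 1, 3, 0, 3]
Σy = 10, Σy² = 28, M = 7
μ = 10/7 = 10/7,  σ² = 28/7 − (10/7)² = 96/49
E[Z_0] = 2
E[Z_1] = 10/7·E[Z_0] = 20/7
E[Z_2] = 10/7·E[Z_1] = 200/49
E[Z_3] = 10/7·E[Z_2] = 2000/343
E[Z_4] = 10/7·E[Z_3] = 20000/2401
E[Z_5] = 10/7·E[Z_4] = 200000/16807
E[Z_6] = 10/7·E[Z_5] = 2000000/117649
E[Z_7] = 10/7·E[Z_6] = 20000000/823543
E[Z_8] = 10/7·E[Z_7] = 200000000/5764801

200000000/5764801


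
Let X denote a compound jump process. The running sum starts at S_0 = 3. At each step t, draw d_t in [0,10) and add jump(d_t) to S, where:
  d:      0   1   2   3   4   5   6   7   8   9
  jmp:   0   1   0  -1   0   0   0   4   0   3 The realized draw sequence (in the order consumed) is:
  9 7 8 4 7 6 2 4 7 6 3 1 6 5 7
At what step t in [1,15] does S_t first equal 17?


t=0: S=3, d=9, jump=3, S_1=6
t=1: S=6, d=7, jump=4, S_2=10
t=2: S=10, d=8, jump=0, S_3=10
t=3: S=10, d=4, jump=0, S_4=10
t=4: S=10, d=7, jump=4, S_5=14
t=5: S=14, d=6, jump=0, S_6=14
t=6: S=14, d=2, jump=0, S_7=14
t=7: S=14, d=4, jump=0, S_8=14
t=8: S=14, d=7, jump=4, S_9=18
t=9: S=18, d=6, jump=0, S_10=18
t=10: S=18, d=3, jump=-1, S_11=17
t=11: S=17, d=1, jump=1, S_12=18
t=12: S=18, d=6, jump=0, S_13=18
t=13: S=18, d=5, jump=0, S_14=18
t=14: S=18, d=7, jump=4, S_15=22

11


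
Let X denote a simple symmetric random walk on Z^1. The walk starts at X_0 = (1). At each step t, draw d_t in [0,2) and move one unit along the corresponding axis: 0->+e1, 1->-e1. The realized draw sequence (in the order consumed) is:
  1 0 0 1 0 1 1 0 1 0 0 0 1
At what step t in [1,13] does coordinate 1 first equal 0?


t=0: X=(1), d=1 → -e1, X_1=(0)
t=1: X=(0), d=0 → +e1, X_2=(1)
t=2: X=(1), d=0 → +e1, X_3=(2)
t=3: X=(2), d=1 → -e1, X_4=(1)
t=4: X=(1), d=0 → +e1, X_5=(2)
t=5: X=(2), d=1 → -e1, X_6=(1)
t=6: X=(1), d=1 → -e1, X_7=(0)
t=7: X=(0), d=0 → +e1, X_8=(1)
t=8: X=(1), d=1 → -e1, X_9=(0)
t=9: X=(0), d=0 → +e1, X_10=(1)
t=10: X=(1), d=0 → +e1, X_11=(2)
t=11: X=(2), d=0 → +e1, X_12=(3)
t=12: X=(3), d=1 → -e1, X_13=(2)

1


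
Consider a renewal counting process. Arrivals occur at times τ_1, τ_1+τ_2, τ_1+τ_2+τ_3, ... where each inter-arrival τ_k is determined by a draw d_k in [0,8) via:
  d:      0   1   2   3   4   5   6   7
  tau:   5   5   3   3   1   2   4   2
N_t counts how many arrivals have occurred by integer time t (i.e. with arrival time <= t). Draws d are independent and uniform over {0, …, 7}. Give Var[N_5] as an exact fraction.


Inter-arrival values over d=0..7: [5, 5, 3, 3, 1, 2, 4, 2]
Each d has probability 1/8, so the pmf of τ is: f(1) = 1/8, f(2) = 1/4, f(3) = 1/4, f(4) = 1/8, f(5) = 1/4
Let p_n(j) = P(N_n = j), with p_0 = [1]. Condition on τ_1: p_n(0) = P(τ > n), and for j >= 1, p_n(j) = Σ_{k<=n} f(k)·p_{n−k}(j−1)
p_1 = [7/8, 1/8]  (j = 0..1)
p_2 = [5/8, 23/64, 1/64]  (j = 0..2)
p_3 = [3/8, 35/64, 39/512, 1/512]  (j = 0..3)
p_4 = [1/4, 35/64, 97/512, 55/4096, 1/4096]  (j = 0..4)
p_5 = [0, 41/64, 159/512, 191/4096, 71/32768, 1/32768]  (j = 0..5)
E[N_5] = Σ j·p_5(j) = 46217/32768;  E[N_5²] = Σ j²·p_5(j) = 76609/32768
Var[N_5] = 76609/32768 − (46217/32768)² = 374312623/1073741824

374312623/1073741824


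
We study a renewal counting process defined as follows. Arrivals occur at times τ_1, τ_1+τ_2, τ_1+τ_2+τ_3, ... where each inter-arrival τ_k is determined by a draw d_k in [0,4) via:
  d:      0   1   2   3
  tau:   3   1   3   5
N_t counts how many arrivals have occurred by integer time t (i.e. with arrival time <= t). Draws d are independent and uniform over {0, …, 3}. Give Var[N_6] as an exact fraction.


8491463/16777216

Inter-arrival values over d=0..3: [3, 1, 3, 5]
Each d has probability 1/4, so the pmf of τ is: f(1) = 1/4, f(3) = 1/2, f(5) = 1/4
Let p_n(j) = P(N_n = j), with p_0 = [1]. Condition on τ_1: p_n(0) = P(τ > n), and for j >= 1, p_n(j) = Σ_{k<=n} f(k)·p_{n−k}(j−1)
p_1 = [3/4, 1/4]  (j = 0..1)
p_2 = [3/4, 3/16, 1/16]  (j = 0..2)
p_3 = [1/4, 11/16, 3/64, 1/64]  (j = 0..3)
p_4 = [1/4, 7/16, 19/64, 3/256, 1/256]  (j = 0..4)
p_5 = [0, 11/16, 13/64, 27/256, 3/1024, 1/1024]  (j = 0..5)
p_6 = [0, 5/16, 37/64, 19/256, 35/1024, 3/4096, 1/4096]  (j = 0..6)
E[N_6] = Σ j·p_6(j) = 7509/4096;  E[N_6²] = Σ j²·p_6(j) = 15839/4096
Var[N_6] = 15839/4096 − (7509/4096)² = 8491463/16777216


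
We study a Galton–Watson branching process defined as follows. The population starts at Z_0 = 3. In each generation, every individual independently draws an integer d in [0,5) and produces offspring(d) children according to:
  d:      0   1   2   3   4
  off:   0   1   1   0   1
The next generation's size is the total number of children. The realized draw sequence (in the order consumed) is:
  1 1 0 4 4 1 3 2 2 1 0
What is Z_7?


gen 0: Z_0=3, draws=[1, 1, 0], offspring=[1, 1, 0], Z_1=2
gen 1: Z_1=2, draws=[4, 4], offspring=[1, 1], Z_2=2
gen 2: Z_2=2, draws=[1, 3], offspring=[1, 0], Z_3=1
gen 3: Z_3=1, draws=[2], offspring=[1], Z_4=1
gen 4: Z_4=1, draws=[2], offspring=[1], Z_5=1
gen 5: Z_5=1, draws=[1], offspring=[1], Z_6=1
gen 6: Z_6=1, draws=[0], offspring=[0], Z_7=0

0


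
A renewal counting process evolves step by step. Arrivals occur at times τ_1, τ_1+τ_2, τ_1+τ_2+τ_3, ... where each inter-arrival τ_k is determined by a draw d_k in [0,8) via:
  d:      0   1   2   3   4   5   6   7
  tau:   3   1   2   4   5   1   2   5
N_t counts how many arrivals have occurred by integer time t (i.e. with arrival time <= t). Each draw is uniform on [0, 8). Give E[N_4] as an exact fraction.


Inter-arrival values over d=0..7: [3, 1, 2, 4, 5, 1, 2, 5]
Each d has probability 1/8, so the pmf of τ is: f(1) = 1/4, f(2) = 1/4, f(3) = 1/8, f(4) = 1/8, f(5) = 1/4
Renewal equation for m(n) = E[N_n]: condition on τ_1 = k (if k <= n, one arrival plus a fresh copy on the remaining n−k steps): m(n) = F(n) + Σ_{k<=n} f(k)·m(n−k), where F(n) = P(τ <= n) and m(0) = 0
m(1) = F(1) = 1/4
m(2) = F(2) + f(1)·m(1) = 1/2 + 1/4·1/4 = 9/16
m(3) = F(3) + f(1)·m(2) + f(2)·m(1) = 5/8 + 1/4·9/16 + 1/4·1/4 = 53/64
m(4) = F(4) + f(1)·m(3) + f(2)·m(2) + f(3)·m(1) = 3/4 + 1/4·53/64 + 1/4·9/16 + 1/8·1/4 = 289/256
E[N_4] = m(4) = 289/256

289/256


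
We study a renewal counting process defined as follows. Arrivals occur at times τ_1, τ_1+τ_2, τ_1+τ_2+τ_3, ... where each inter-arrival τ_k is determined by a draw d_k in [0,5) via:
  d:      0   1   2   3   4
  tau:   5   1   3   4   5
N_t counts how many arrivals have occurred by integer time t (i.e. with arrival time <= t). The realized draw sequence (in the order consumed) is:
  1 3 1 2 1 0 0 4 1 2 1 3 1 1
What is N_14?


draw d_1=1: τ_1=1, arrival time A_1=1
draw d_2=3: τ_2=4, arrival time A_2=5
draw d_3=1: τ_3=1, arrival time A_3=6
draw d_4=2: τ_4=3, arrival time A_4=9
draw d_5=1: τ_5=1, arrival time A_5=10
draw d_6=0: τ_6=5, arrival time A_6=15
draw d_7=0: τ_7=5, arrival time A_7=20
draw d_8=4: τ_8=5, arrival time A_8=25
draw d_9=1: τ_9=1, arrival time A_9=26
draw d_10=2: τ_10=3, arrival time A_10=29
draw d_11=1: τ_11=1, arrival time A_11=30
draw d_12=3: τ_12=4, arrival time A_12=34
draw d_13=1: τ_13=1, arrival time A_13=35
draw d_14=1: τ_14=1, arrival time A_14=36
N_t over t=0..14: 0:0 1:1 2:1 3:1 4:1 5:2 6:3 7:3 8:3 9:4 10:5 11:5 12:5 13:5 14:5

5


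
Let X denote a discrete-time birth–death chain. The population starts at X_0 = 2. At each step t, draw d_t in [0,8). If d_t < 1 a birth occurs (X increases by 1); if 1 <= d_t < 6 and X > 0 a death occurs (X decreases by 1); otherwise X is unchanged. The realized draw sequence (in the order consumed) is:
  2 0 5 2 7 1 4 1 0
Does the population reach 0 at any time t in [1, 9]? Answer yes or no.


yes

t=0: X=2, d=2 → death, X_1=1
t=1: X=1, d=0 → birth, X_2=2
t=2: X=2, d=5 → death, X_3=1
t=3: X=1, d=2 → death, X_4=0
t=4: X=0, d=7 → hold, X_5=0
t=5: X=0, d=1 → hold, X_6=0
t=6: X=0, d=4 → hold, X_7=0
t=7: X=0, d=1 → hold, X_8=0
t=8: X=0, d=0 → birth, X_9=1


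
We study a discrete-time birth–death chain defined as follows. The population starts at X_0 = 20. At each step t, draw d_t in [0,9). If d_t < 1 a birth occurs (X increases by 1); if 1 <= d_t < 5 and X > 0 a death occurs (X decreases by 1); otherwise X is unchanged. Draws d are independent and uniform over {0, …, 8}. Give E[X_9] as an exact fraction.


17

X can drop by at most 1 per step and X_0 = 20 > T = 9, so X_t >= 20 − t >= 11 > 0 for every t <= 9: the floor at 0 (the 'and X > 0' condition) never binds. Hence X_9 = X_0 + Σ_{t<9} Y_t with i.i.d. increments Y_t = y(d_t) ∈ {+1, −1, 0}.
Outcome values over d=0..8: [1, -1, -1, -1, -1, 0, 0, 0, 0]
Σy = -3, Σy² = 5, M = 9
μ = -3/9 = -1/3,  σ² = 5/9 − (-1/3)² = 4/9
E[X_9] = 20 + 9·(-1/3) = 17


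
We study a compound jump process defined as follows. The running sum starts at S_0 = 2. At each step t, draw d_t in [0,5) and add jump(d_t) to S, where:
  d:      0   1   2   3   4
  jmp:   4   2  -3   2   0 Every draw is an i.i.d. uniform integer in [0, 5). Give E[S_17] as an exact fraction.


19

Outcome values over d=0..4: [4, 2, -3, 2, 0]
Σy = 5, Σy² = 33, M = 5
μ = 5/5 = 1,  σ² = 33/5 − (1)² = 28/5
E[S_17] = 2 + 17·(1) = 19


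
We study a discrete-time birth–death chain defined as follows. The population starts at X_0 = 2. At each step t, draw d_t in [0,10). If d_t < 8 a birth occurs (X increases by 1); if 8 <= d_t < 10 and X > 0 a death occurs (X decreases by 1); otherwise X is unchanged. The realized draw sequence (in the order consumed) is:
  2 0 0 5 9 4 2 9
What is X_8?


t=0: X=2, d=2 → birth, X_1=3
t=1: X=3, d=0 → birth, X_2=4
t=2: X=4, d=0 → birth, X_3=5
t=3: X=5, d=5 → birth, X_4=6
t=4: X=6, d=9 → death, X_5=5
t=5: X=5, d=4 → birth, X_6=6
t=6: X=6, d=2 → birth, X_7=7
t=7: X=7, d=9 → death, X_8=6

6


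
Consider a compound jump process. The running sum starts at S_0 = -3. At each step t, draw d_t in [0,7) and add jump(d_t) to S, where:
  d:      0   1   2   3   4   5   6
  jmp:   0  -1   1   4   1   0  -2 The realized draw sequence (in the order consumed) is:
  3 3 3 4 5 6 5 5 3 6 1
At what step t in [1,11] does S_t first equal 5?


t=0: S=-3, d=3, jump=4, S_1=1
t=1: S=1, d=3, jump=4, S_2=5
t=2: S=5, d=3, jump=4, S_3=9
t=3: S=9, d=4, jump=1, S_4=10
t=4: S=10, d=5, jump=0, S_5=10
t=5: S=10, d=6, jump=-2, S_6=8
t=6: S=8, d=5, jump=0, S_7=8
t=7: S=8, d=5, jump=0, S_8=8
t=8: S=8, d=3, jump=4, S_9=12
t=9: S=12, d=6, jump=-2, S_10=10
t=10: S=10, d=1, jump=-1, S_11=9

2


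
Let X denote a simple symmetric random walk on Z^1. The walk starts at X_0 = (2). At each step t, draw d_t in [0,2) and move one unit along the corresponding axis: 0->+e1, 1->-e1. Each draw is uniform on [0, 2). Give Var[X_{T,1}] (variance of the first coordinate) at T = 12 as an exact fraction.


12

Outcome values over d=0..1: [1, -1]
Σy = 0, Σy² = 2, M = 2
μ = 0/2 = 0,  σ² = 2/2 − (0)² = 1
Independent increments: Var[X_12] = 12·σ² = 12·(1) = 12


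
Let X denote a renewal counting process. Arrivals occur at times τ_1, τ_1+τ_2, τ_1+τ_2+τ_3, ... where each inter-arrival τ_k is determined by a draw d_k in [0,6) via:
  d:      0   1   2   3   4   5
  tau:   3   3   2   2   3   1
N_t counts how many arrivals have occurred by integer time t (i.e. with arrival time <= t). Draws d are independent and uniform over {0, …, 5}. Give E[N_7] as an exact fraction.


769471/279936

Inter-arrival values over d=0..5: [3, 3, 2, 2, 3, 1]
Each d has probability 1/6, so the pmf of τ is: f(1) = 1/6, f(2) = 1/3, f(3) = 1/2
Renewal equation for m(n) = E[N_n]: condition on τ_1 = k (if k <= n, one arrival plus a fresh copy on the remaining n−k steps): m(n) = F(n) + Σ_{k<=n} f(k)·m(n−k), where F(n) = P(τ <= n) and m(0) = 0
m(1) = F(1) = 1/6
m(2) = F(2) + f(1)·m(1) = 1/2 + 1/6·1/6 = 19/36
m(3) = F(3) + f(1)·m(2) + f(2)·m(1) = 1 + 1/6·19/36 + 1/3·1/6 = 247/216
m(4) = F(4) + f(1)·m(3) + f(2)·m(2) + f(3)·m(1) = 1 + 1/6·247/216 + 1/3·19/36 + 1/2·1/6 = 1879/1296
m(5) = F(5) + f(1)·m(4) + f(2)·m(3) + f(3)·m(2) = 1 + 1/6·1879/1296 + 1/3·247/216 + 1/2·19/36 = 14671/7776
m(6) = F(6) + f(1)·m(5) + f(2)·m(4) + f(3)·m(3) = 1 + 1/6·14671/7776 + 1/3·1879/1296 + 1/2·247/216 = 110551/46656
m(7) = F(7) + f(1)·m(6) + f(2)·m(5) + f(3)·m(4) = 1 + 1/6·110551/46656 + 1/3·14671/7776 + 1/2·1879/1296 = 769471/279936
E[N_7] = m(7) = 769471/279936


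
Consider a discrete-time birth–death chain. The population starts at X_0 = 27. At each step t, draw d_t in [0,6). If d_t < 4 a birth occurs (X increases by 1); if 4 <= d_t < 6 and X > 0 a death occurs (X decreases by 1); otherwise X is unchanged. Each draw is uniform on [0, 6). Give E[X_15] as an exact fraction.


32

X can drop by at most 1 per step and X_0 = 27 > T = 15, so X_t >= 27 − t >= 12 > 0 for every t <= 15: the floor at 0 (the 'and X > 0' condition) never binds. Hence X_15 = X_0 + Σ_{t<15} Y_t with i.i.d. increments Y_t = y(d_t) ∈ {+1, −1, 0}.
Outcome values over d=0..5: [1, 1, 1, 1, -1, -1]
Σy = 2, Σy² = 6, M = 6
μ = 2/6 = 1/3,  σ² = 6/6 − (1/3)² = 8/9
E[X_15] = 27 + 15·(1/3) = 32


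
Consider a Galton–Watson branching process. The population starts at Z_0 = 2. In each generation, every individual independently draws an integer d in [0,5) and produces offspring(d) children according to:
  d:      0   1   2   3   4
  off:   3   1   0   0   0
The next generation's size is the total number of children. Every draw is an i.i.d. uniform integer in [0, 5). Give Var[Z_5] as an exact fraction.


36574208/9765625

Outcome values over d=0..4: [3, 1, 0, 0, 0]
Σy = 4, Σy² = 10, M = 5
μ = 4/5 = 4/5,  σ² = 10/5 − (4/5)² = 34/25
V_0 = 0, E_0 = 2
V_1 = 34/25·E_0 + (4/5)²·V_0 = 68/25;  E_1 = 8/5
V_2 = 34/25·E_1 + (4/5)²·V_1 = 2448/625;  E_2 = 32/25
V_3 = 34/25·E_2 + (4/5)²·V_2 = 66368/15625;  E_3 = 128/125
V_4 = 34/25·E_3 + (4/5)²·V_3 = 1605888/390625;  E_4 = 512/625
V_5 = 34/25·E_4 + (4/5)²·V_4 = 36574208/9765625;  E_5 = 2048/3125


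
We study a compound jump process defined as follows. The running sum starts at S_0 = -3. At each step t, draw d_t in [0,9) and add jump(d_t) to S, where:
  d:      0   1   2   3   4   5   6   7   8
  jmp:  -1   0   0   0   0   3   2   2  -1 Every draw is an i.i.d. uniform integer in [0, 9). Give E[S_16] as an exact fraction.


Outcome values over d=0..8: [-1, 0, 0, 0, 0, 3, 2, 2, -1]
Σy = 5, Σy² = 19, M = 9
μ = 5/9 = 5/9,  σ² = 19/9 − (5/9)² = 146/81
E[S_16] = -3 + 16·(5/9) = 53/9

53/9


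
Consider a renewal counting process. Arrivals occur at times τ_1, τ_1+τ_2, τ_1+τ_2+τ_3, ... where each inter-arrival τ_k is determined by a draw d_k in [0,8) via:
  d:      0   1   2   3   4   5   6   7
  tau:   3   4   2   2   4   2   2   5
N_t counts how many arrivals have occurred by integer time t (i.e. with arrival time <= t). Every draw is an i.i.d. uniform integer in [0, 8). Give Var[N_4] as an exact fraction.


23/64

Inter-arrival values over d=0..7: [3, 4, 2, 2, 4, 2, 2, 5]
Each d has probability 1/8, so the pmf of τ is: f(2) = 1/2, f(3) = 1/8, f(4) = 1/4, f(5) = 1/8
Let p_n(j) = P(N_n = j), with p_0 = [1]. Condition on τ_1: p_n(0) = P(τ > n), and for j >= 1, p_n(j) = Σ_{k<=n} f(k)·p_{n−k}(j−1)
p_1 = [1]  (j = 0)
p_2 = [1/2, 1/2]  (j = 0..1)
p_3 = [3/8, 5/8]  (j = 0..1)
p_4 = [1/8, 5/8, 1/4]  (j = 0..2)
E[N_4] = Σ j·p_4(j) = 9/8;  E[N_4²] = Σ j²·p_4(j) = 13/8
Var[N_4] = 13/8 − (9/8)² = 23/64


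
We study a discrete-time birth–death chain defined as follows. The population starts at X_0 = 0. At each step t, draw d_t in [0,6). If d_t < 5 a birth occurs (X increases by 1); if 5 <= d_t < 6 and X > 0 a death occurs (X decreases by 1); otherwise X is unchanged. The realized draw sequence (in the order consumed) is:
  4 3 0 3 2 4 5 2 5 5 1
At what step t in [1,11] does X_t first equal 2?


2

t=0: X=0, d=4 → birth, X_1=1
t=1: X=1, d=3 → birth, X_2=2
t=2: X=2, d=0 → birth, X_3=3
t=3: X=3, d=3 → birth, X_4=4
t=4: X=4, d=2 → birth, X_5=5
t=5: X=5, d=4 → birth, X_6=6
t=6: X=6, d=5 → death, X_7=5
t=7: X=5, d=2 → birth, X_8=6
t=8: X=6, d=5 → death, X_9=5
t=9: X=5, d=5 → death, X_10=4
t=10: X=4, d=1 → birth, X_11=5


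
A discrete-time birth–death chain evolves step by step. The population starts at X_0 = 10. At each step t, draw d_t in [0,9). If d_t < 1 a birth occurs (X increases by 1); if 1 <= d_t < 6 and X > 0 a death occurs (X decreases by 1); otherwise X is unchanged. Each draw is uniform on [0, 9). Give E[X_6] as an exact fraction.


22/3

X can drop by at most 1 per step and X_0 = 10 > T = 6, so X_t >= 10 − t >= 4 > 0 for every t <= 6: the floor at 0 (the 'and X > 0' condition) never binds. Hence X_6 = X_0 + Σ_{t<6} Y_t with i.i.d. increments Y_t = y(d_t) ∈ {+1, −1, 0}.
Outcome values over d=0..8: [1, -1, -1, -1, -1, -1, 0, 0, 0]
Σy = -4, Σy² = 6, M = 9
μ = -4/9 = -4/9,  σ² = 6/9 − (-4/9)² = 38/81
E[X_6] = 10 + 6·(-4/9) = 22/3


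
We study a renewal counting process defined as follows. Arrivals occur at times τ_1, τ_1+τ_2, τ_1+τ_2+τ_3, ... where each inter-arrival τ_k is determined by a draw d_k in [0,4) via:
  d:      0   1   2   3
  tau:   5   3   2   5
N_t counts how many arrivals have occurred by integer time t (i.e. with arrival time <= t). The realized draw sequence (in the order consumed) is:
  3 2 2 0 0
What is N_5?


1

draw d_1=3: τ_1=5, arrival time A_1=5
draw d_2=2: τ_2=2, arrival time A_2=7
draw d_3=2: τ_3=2, arrival time A_3=9
draw d_4=0: τ_4=5, arrival time A_4=14
draw d_5=0: τ_5=5, arrival time A_5=19
N_t over t=0..5: 0:0 1:0 2:0 3:0 4:0 5:1


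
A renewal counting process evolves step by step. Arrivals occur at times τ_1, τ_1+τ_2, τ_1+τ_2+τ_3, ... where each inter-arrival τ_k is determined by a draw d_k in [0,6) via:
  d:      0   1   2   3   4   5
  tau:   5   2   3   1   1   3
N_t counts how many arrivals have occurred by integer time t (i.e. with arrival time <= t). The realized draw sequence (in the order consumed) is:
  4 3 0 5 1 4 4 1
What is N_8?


draw d_1=4: τ_1=1, arrival time A_1=1
draw d_2=3: τ_2=1, arrival time A_2=2
draw d_3=0: τ_3=5, arrival time A_3=7
draw d_4=5: τ_4=3, arrival time A_4=10
draw d_5=1: τ_5=2, arrival time A_5=12
draw d_6=4: τ_6=1, arrival time A_6=13
draw d_7=4: τ_7=1, arrival time A_7=14
draw d_8=1: τ_8=2, arrival time A_8=16
N_t over t=0..8: 0:0 1:1 2:2 3:2 4:2 5:2 6:2 7:3 8:3

3


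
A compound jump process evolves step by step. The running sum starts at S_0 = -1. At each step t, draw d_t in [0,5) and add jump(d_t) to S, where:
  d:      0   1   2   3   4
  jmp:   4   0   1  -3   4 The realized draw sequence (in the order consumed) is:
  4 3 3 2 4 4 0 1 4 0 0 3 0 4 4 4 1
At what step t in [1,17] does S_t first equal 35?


t=0: S=-1, d=4, jump=4, S_1=3
t=1: S=3, d=3, jump=-3, S_2=0
t=2: S=0, d=3, jump=-3, S_3=-3
t=3: S=-3, d=2, jump=1, S_4=-2
t=4: S=-2, d=4, jump=4, S_5=2
t=5: S=2, d=4, jump=4, S_6=6
t=6: S=6, d=0, jump=4, S_7=10
t=7: S=10, d=1, jump=0, S_8=10
t=8: S=10, d=4, jump=4, S_9=14
t=9: S=14, d=0, jump=4, S_10=18
t=10: S=18, d=0, jump=4, S_11=22
t=11: S=22, d=3, jump=-3, S_12=19
t=12: S=19, d=0, jump=4, S_13=23
t=13: S=23, d=4, jump=4, S_14=27
t=14: S=27, d=4, jump=4, S_15=31
t=15: S=31, d=4, jump=4, S_16=35
t=16: S=35, d=1, jump=0, S_17=35

16


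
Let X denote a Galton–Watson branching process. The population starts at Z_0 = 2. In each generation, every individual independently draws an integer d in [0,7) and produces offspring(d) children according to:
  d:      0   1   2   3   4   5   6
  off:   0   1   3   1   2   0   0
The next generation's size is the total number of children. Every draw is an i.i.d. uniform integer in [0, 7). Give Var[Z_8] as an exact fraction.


128/7

Outcome values over d=0..6: [0, 1, 3, 1, 2, 0, 0]
Σy = 7, Σy² = 15, M = 7
μ = 7/7 = 1,  σ² = 15/7 − (1)² = 8/7
V_0 = 0, E_0 = 2
V_1 = 8/7·E_0 + (1)²·V_0 = 16/7;  E_1 = 2
V_2 = 8/7·E_1 + (1)²·V_1 = 32/7;  E_2 = 2
V_3 = 8/7·E_2 + (1)²·V_2 = 48/7;  E_3 = 2
V_4 = 8/7·E_3 + (1)²·V_3 = 64/7;  E_4 = 2
V_5 = 8/7·E_4 + (1)²·V_4 = 80/7;  E_5 = 2
V_6 = 8/7·E_5 + (1)²·V_5 = 96/7;  E_6 = 2
V_7 = 8/7·E_6 + (1)²·V_6 = 16;  E_7 = 2
V_8 = 8/7·E_7 + (1)²·V_7 = 128/7;  E_8 = 2


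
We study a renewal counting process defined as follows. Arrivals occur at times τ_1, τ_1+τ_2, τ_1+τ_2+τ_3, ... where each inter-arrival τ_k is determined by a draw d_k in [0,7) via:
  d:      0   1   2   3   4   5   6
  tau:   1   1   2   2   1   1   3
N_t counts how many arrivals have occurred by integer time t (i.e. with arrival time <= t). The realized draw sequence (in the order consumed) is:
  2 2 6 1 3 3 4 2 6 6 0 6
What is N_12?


draw d_1=2: τ_1=2, arrival time A_1=2
draw d_2=2: τ_2=2, arrival time A_2=4
draw d_3=6: τ_3=3, arrival time A_3=7
draw d_4=1: τ_4=1, arrival time A_4=8
draw d_5=3: τ_5=2, arrival time A_5=10
draw d_6=3: τ_6=2, arrival time A_6=12
draw d_7=4: τ_7=1, arrival time A_7=13
draw d_8=2: τ_8=2, arrival time A_8=15
draw d_9=6: τ_9=3, arrival time A_9=18
draw d_10=6: τ_10=3, arrival time A_10=21
draw d_11=0: τ_11=1, arrival time A_11=22
draw d_12=6: τ_12=3, arrival time A_12=25
N_t over t=0..12: 0:0 1:0 2:1 3:1 4:2 5:2 6:2 7:3 8:4 9:4 10:5 11:5 12:6

6


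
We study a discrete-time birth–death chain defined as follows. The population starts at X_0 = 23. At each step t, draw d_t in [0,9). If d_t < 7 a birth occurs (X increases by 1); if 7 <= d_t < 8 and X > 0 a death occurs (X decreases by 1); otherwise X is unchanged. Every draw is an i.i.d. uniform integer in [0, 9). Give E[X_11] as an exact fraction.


91/3

X can drop by at most 1 per step and X_0 = 23 > T = 11, so X_t >= 23 − t >= 12 > 0 for every t <= 11: the floor at 0 (the 'and X > 0' condition) never binds. Hence X_11 = X_0 + Σ_{t<11} Y_t with i.i.d. increments Y_t = y(d_t) ∈ {+1, −1, 0}.
Outcome values over d=0..8: [1, 1, 1, 1, 1, 1, 1, -1, 0]
Σy = 6, Σy² = 8, M = 9
μ = 6/9 = 2/3,  σ² = 8/9 − (2/3)² = 4/9
E[X_11] = 23 + 11·(2/3) = 91/3


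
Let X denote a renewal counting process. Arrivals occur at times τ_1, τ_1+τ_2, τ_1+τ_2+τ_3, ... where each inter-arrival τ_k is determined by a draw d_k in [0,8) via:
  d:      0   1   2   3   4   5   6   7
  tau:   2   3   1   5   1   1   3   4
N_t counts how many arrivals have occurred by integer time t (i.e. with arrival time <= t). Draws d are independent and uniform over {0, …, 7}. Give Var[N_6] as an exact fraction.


Inter-arrival values over d=0..7: [2, 3, 1, 5, 1, 1, 3, 4]
Each d has probability 1/8, so the pmf of τ is: f(1) = 3/8, f(2) = 1/8, f(3) = 1/4, f(4) = 1/8, f(5) = 1/8
Let p_n(j) = P(N_n = j), with p_0 = [1]. Condition on τ_1: p_n(0) = P(τ > n), and for j >= 1, p_n(j) = Σ_{k<=n} f(k)·p_{n−k}(j−1)
p_1 = [5/8, 3/8]  (j = 0..1)
p_2 = [1/2, 23/64, 9/64]  (j = 0..2)
p_3 = [1/4, 33/64, 93/512, 27/512]  (j = 0..3)
p_4 = [1/8, 7/16, 85/256, 351/4096, 81/4096]  (j = 0..4)
p_5 = [0, 13/32, 187/512, 747/4096, 1269/32768, 243/32768]  (j = 0..5)
p_6 = [0, 7/32, 219/512, 989/4096, 189/2048, 4455/262144, 729/262144]  (j = 0..6)
E[N_6] = Σ j·p_6(j) = 594905/262144;  E[N_6²] = Σ j²·p_6(j) = 1600211/262144
Var[N_6] = 1600211/262144 − (594905/262144)² = 65573753359/68719476736

65573753359/68719476736


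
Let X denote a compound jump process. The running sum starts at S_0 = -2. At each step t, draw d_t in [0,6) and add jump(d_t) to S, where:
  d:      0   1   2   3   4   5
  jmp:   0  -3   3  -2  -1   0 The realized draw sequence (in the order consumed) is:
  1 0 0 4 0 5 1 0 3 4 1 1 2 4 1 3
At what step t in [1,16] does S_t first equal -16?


t=0: S=-2, d=1, jump=-3, S_1=-5
t=1: S=-5, d=0, jump=0, S_2=-5
t=2: S=-5, d=0, jump=0, S_3=-5
t=3: S=-5, d=4, jump=-1, S_4=-6
t=4: S=-6, d=0, jump=0, S_5=-6
t=5: S=-6, d=5, jump=0, S_6=-6
t=6: S=-6, d=1, jump=-3, S_7=-9
t=7: S=-9, d=0, jump=0, S_8=-9
t=8: S=-9, d=3, jump=-2, S_9=-11
t=9: S=-11, d=4, jump=-1, S_10=-12
t=10: S=-12, d=1, jump=-3, S_11=-15
t=11: S=-15, d=1, jump=-3, S_12=-18
t=12: S=-18, d=2, jump=3, S_13=-15
t=13: S=-15, d=4, jump=-1, S_14=-16
t=14: S=-16, d=1, jump=-3, S_15=-19
t=15: S=-19, d=3, jump=-2, S_16=-21

14


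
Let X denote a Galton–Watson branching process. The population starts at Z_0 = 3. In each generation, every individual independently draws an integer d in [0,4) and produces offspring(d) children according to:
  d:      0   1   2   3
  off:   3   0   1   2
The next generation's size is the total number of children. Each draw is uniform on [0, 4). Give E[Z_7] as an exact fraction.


Outcome values over d=0..3: [3, 0, 1, 2]
Σy = 6, Σy² = 14, M = 4
μ = 6/4 = 3/2,  σ² = 14/4 − (3/2)² = 5/4
E[Z_0] = 3
E[Z_1] = 3/2·E[Z_0] = 9/2
E[Z_2] = 3/2·E[Z_1] = 27/4
E[Z_3] = 3/2·E[Z_2] = 81/8
E[Z_4] = 3/2·E[Z_3] = 243/16
E[Z_5] = 3/2·E[Z_4] = 729/32
E[Z_6] = 3/2·E[Z_5] = 2187/64
E[Z_7] = 3/2·E[Z_6] = 6561/128

6561/128


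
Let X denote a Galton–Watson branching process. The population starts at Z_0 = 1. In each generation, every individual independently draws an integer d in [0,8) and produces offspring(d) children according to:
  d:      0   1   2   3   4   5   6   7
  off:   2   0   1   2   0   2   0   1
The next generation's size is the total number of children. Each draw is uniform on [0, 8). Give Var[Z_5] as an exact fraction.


Outcome values over d=0..7: [2, 0, 1, 2, 0, 2, 0, 1]
Σy = 8, Σy² = 14, M = 8
μ = 8/8 = 1,  σ² = 14/8 − (1)² = 3/4
V_0 = 0, E_0 = 1
V_1 = 3/4·E_0 + (1)²·V_0 = 3/4;  E_1 = 1
V_2 = 3/4·E_1 + (1)²·V_1 = 3/2;  E_2 = 1
V_3 = 3/4·E_2 + (1)²·V_2 = 9/4;  E_3 = 1
V_4 = 3/4·E_3 + (1)²·V_3 = 3;  E_4 = 1
V_5 = 3/4·E_4 + (1)²·V_4 = 15/4;  E_5 = 1

15/4


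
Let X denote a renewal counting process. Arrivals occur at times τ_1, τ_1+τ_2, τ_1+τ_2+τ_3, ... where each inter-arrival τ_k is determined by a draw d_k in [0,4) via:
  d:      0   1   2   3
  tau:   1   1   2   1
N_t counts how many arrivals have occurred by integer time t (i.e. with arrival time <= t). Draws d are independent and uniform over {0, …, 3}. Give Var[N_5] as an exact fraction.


Inter-arrival values over d=0..3: [1, 1, 2, 1]
Each d has probability 1/4, so the pmf of τ is: f(1) = 3/4, f(2) = 1/4
Let p_n(j) = P(N_n = j), with p_0 = [1]. Condition on τ_1: p_n(0) = P(τ > n), and for j >= 1, p_n(j) = Σ_{k<=n} f(k)·p_{n−k}(j−1)
p_1 = [1/4, 3/4]  (j = 0..1)
p_2 = [0, 7/16, 9/16]  (j = 0..2)
p_3 = [0, 1/16, 33/64, 27/64]  (j = 0..3)
p_4 = [0, 0, 5/32, 135/256, 81/256]  (j = 0..4)
p_5 = [0, 0, 1/64, 63/256, 513/1024, 243/1024]  (j = 0..5)
E[N_5] = Σ j·p_5(j) = 4055/1024;  E[N_5²] = Σ j²·p_5(j) = 16615/1024
Var[N_5] = 16615/1024 − (4055/1024)² = 570735/1048576

570735/1048576


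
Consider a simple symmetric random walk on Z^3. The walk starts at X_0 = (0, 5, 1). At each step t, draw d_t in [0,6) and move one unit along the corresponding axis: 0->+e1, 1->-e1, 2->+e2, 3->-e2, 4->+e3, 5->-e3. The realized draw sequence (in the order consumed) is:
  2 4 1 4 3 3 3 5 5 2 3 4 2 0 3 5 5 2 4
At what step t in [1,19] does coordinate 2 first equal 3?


7

t=0: X=(0, 5, 1), d=2 → +e2, X_1=(0, 6, 1)
t=1: X=(0, 6, 1), d=4 → +e3, X_2=(0, 6, 2)
t=2: X=(0, 6, 2), d=1 → -e1, X_3=(-1, 6, 2)
t=3: X=(-1, 6, 2), d=4 → +e3, X_4=(-1, 6, 3)
t=4: X=(-1, 6, 3), d=3 → -e2, X_5=(-1, 5, 3)
t=5: X=(-1, 5, 3), d=3 → -e2, X_6=(-1, 4, 3)
t=6: X=(-1, 4, 3), d=3 → -e2, X_7=(-1, 3, 3)
t=7: X=(-1, 3, 3), d=5 → -e3, X_8=(-1, 3, 2)
t=8: X=(-1, 3, 2), d=5 → -e3, X_9=(-1, 3, 1)
t=9: X=(-1, 3, 1), d=2 → +e2, X_10=(-1, 4, 1)
t=10: X=(-1, 4, 1), d=3 → -e2, X_11=(-1, 3, 1)
t=11: X=(-1, 3, 1), d=4 → +e3, X_12=(-1, 3, 2)
t=12: X=(-1, 3, 2), d=2 → +e2, X_13=(-1, 4, 2)
t=13: X=(-1, 4, 2), d=0 → +e1, X_14=(0, 4, 2)
t=14: X=(0, 4, 2), d=3 → -e2, X_15=(0, 3, 2)
t=15: X=(0, 3, 2), d=5 → -e3, X_16=(0, 3, 1)
t=16: X=(0, 3, 1), d=5 → -e3, X_17=(0, 3, 0)
t=17: X=(0, 3, 0), d=2 → +e2, X_18=(0, 4, 0)
t=18: X=(0, 4, 0), d=4 → +e3, X_19=(0, 4, 1)


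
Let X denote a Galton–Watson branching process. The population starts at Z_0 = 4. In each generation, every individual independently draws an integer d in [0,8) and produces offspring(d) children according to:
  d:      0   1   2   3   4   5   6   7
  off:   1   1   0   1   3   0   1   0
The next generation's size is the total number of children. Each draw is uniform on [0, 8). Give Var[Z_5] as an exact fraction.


2107729855/268435456

Outcome values over d=0..7: [1, 1, 0, 1, 3, 0, 1, 0]
Σy = 7, Σy² = 13, M = 8
μ = 7/8 = 7/8,  σ² = 13/8 − (7/8)² = 55/64
V_0 = 0, E_0 = 4
V_1 = 55/64·E_0 + (7/8)²·V_0 = 55/16;  E_1 = 7/2
V_2 = 55/64·E_1 + (7/8)²·V_1 = 5775/1024;  E_2 = 49/16
V_3 = 55/64·E_2 + (7/8)²·V_2 = 455455/65536;  E_3 = 343/128
V_4 = 55/64·E_3 + (7/8)²·V_3 = 31976175/4194304;  E_4 = 2401/1024
V_5 = 55/64·E_4 + (7/8)²·V_4 = 2107729855/268435456;  E_5 = 16807/8192


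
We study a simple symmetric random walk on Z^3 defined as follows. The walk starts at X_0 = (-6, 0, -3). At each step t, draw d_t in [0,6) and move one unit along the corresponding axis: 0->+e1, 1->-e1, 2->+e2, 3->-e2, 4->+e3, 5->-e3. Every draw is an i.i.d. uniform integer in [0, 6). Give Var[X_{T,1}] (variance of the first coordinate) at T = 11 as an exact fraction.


Outcome values over d=0..5: [1, -1, 0, 0, 0, 0]
Σy = 0, Σy² = 2, M = 6
μ = 0/6 = 0,  σ² = 2/6 − (0)² = 1/3
Independent increments: Var[X_11] = 11·σ² = 11·(1/3) = 11/3

11/3


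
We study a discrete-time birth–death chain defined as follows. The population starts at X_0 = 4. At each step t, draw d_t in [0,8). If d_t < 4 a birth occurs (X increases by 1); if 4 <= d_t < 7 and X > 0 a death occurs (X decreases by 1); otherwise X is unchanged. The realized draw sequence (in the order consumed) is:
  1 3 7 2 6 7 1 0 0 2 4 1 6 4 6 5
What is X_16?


t=0: X=4, d=1 → birth, X_1=5
t=1: X=5, d=3 → birth, X_2=6
t=2: X=6, d=7 → hold, X_3=6
t=3: X=6, d=2 → birth, X_4=7
t=4: X=7, d=6 → death, X_5=6
t=5: X=6, d=7 → hold, X_6=6
t=6: X=6, d=1 → birth, X_7=7
t=7: X=7, d=0 → birth, X_8=8
t=8: X=8, d=0 → birth, X_9=9
t=9: X=9, d=2 → birth, X_10=10
t=10: X=10, d=4 → death, X_11=9
t=11: X=9, d=1 → birth, X_12=10
t=12: X=10, d=6 → death, X_13=9
t=13: X=9, d=4 → death, X_14=8
t=14: X=8, d=6 → death, X_15=7
t=15: X=7, d=5 → death, X_16=6

6


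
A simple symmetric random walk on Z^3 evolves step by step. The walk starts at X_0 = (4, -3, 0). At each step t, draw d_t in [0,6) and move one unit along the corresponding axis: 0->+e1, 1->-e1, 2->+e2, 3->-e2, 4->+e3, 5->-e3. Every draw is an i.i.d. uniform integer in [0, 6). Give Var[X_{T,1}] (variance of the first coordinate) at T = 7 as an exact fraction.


Outcome values over d=0..5: [1, -1, 0, 0, 0, 0]
Σy = 0, Σy² = 2, M = 6
μ = 0/6 = 0,  σ² = 2/6 − (0)² = 1/3
Independent increments: Var[X_7] = 7·σ² = 7·(1/3) = 7/3

7/3


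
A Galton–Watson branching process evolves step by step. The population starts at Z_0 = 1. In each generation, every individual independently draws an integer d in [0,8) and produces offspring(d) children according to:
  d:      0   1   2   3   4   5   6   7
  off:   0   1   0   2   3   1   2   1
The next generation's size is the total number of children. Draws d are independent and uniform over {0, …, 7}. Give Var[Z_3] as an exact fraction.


Outcome values over d=0..7: [0, 1, 0, 2, 3, 1, 2, 1]
Σy = 10, Σy² = 20, M = 8
μ = 10/8 = 5/4,  σ² = 20/8 − (5/4)² = 15/16
V_0 = 0, E_0 = 1
V_1 = 15/16·E_0 + (5/4)²·V_0 = 15/16;  E_1 = 5/4
V_2 = 15/16·E_1 + (5/4)²·V_1 = 675/256;  E_2 = 25/16
V_3 = 15/16·E_2 + (5/4)²·V_2 = 22875/4096;  E_3 = 125/64

22875/4096


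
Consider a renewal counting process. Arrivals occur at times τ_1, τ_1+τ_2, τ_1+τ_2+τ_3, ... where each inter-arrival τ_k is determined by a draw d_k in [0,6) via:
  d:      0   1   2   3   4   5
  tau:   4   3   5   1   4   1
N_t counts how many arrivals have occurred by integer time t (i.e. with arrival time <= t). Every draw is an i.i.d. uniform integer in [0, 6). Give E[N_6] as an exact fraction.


5335/2916

Inter-arrival values over d=0..5: [4, 3, 5, 1, 4, 1]
Each d has probability 1/6, so the pmf of τ is: f(1) = 1/3, f(3) = 1/6, f(4) = 1/3, f(5) = 1/6
Renewal equation for m(n) = E[N_n]: condition on τ_1 = k (if k <= n, one arrival plus a fresh copy on the remaining n−k steps): m(n) = F(n) + Σ_{k<=n} f(k)·m(n−k), where F(n) = P(τ <= n) and m(0) = 0
m(1) = F(1) = 1/3
m(2) = F(2) + f(1)·m(1) = 1/3 + 1/3·1/3 = 4/9
m(3) = F(3) + f(1)·m(2) = 1/2 + 1/3·4/9 = 35/54
m(4) = F(4) + f(1)·m(3) + f(3)·m(1) = 5/6 + 1/3·35/54 + 1/6·1/3 = 179/162
m(5) = F(5) + f(1)·m(4) + f(3)·m(2) + f(4)·m(1) = 1 + 1/3·179/162 + 1/6·4/9 + 1/3·1/3 = 755/486
m(6) = F(6) + f(1)·m(5) + f(3)·m(3) + f(4)·m(2) + f(5)·m(1) = 1 + 1/3·755/486 + 1/6·35/54 + 1/3·4/9 + 1/6·1/3 = 5335/2916
E[N_6] = m(6) = 5335/2916


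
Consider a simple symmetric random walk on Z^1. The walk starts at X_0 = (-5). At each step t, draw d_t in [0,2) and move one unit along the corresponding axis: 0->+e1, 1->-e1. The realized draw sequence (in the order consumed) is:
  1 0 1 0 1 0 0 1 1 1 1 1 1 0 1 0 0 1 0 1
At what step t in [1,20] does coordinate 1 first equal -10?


13

t=0: X=(-5), d=1 → -e1, X_1=(-6)
t=1: X=(-6), d=0 → +e1, X_2=(-5)
t=2: X=(-5), d=1 → -e1, X_3=(-6)
t=3: X=(-6), d=0 → +e1, X_4=(-5)
t=4: X=(-5), d=1 → -e1, X_5=(-6)
t=5: X=(-6), d=0 → +e1, X_6=(-5)
t=6: X=(-5), d=0 → +e1, X_7=(-4)
t=7: X=(-4), d=1 → -e1, X_8=(-5)
t=8: X=(-5), d=1 → -e1, X_9=(-6)
t=9: X=(-6), d=1 → -e1, X_10=(-7)
t=10: X=(-7), d=1 → -e1, X_11=(-8)
t=11: X=(-8), d=1 → -e1, X_12=(-9)
t=12: X=(-9), d=1 → -e1, X_13=(-10)
t=13: X=(-10), d=0 → +e1, X_14=(-9)
t=14: X=(-9), d=1 → -e1, X_15=(-10)
t=15: X=(-10), d=0 → +e1, X_16=(-9)
t=16: X=(-9), d=0 → +e1, X_17=(-8)
t=17: X=(-8), d=1 → -e1, X_18=(-9)
t=18: X=(-9), d=0 → +e1, X_19=(-8)
t=19: X=(-8), d=1 → -e1, X_20=(-9)


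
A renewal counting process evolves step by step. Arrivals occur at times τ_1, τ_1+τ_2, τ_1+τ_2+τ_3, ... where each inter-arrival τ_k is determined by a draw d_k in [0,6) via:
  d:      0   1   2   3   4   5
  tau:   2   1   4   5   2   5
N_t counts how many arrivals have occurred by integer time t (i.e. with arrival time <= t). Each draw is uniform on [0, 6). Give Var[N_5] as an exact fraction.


Inter-arrival values over d=0..5: [2, 1, 4, 5, 2, 5]
Each d has probability 1/6, so the pmf of τ is: f(1) = 1/6, f(2) = 1/3, f(4) = 1/6, f(5) = 1/3
Let p_n(j) = P(N_n = j), with p_0 = [1]. Condition on τ_1: p_n(0) = P(τ > n), and for j >= 1, p_n(j) = Σ_{k<=n} f(k)·p_{n−k}(j−1)
p_1 = [5/6, 1/6]  (j = 0..1)
p_2 = [1/2, 17/36, 1/36]  (j = 0..2)
p_3 = [1/2, 13/36, 29/216, 1/216]  (j = 0..3)
p_4 = [1/3, 5/12, 47/216, 41/1296, 1/1296]  (j = 0..4)
p_5 = [0, 25/36, 47/216, 35/432, 53/7776, 1/7776]  (j = 0..5)
E[N_5] = Σ j·p_5(j) = 10891/7776;  E[N_5²] = Σ j²·p_5(j) = 77/32
Var[N_5] = 77/32 − (10891/7776)² = 26882855/60466176

26882855/60466176


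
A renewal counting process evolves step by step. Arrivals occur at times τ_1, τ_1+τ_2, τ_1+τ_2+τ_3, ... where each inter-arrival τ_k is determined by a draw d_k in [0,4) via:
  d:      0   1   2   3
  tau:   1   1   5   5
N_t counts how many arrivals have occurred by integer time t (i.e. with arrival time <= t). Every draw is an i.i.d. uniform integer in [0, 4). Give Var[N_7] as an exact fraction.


Inter-arrival values over d=0..3: [1, 1, 5, 5]
Each d has probability 1/4, so the pmf of τ is: f(1) = 1/2, f(5) = 1/2
Let p_n(j) = P(N_n = j), with p_0 = [1]. Condition on τ_1: p_n(0) = P(τ > n), and for j >= 1, p_n(j) = Σ_{k<=n} f(k)·p_{n−k}(j−1)
p_1 = [1/2, 1/2]  (j = 0..1)
p_2 = [1/2, 1/4, 1/4]  (j = 0..2)
p_3 = [1/2, 1/4, 1/8, 1/8]  (j = 0..3)
p_4 = [1/2, 1/4, 1/8, 1/16, 1/16]  (j = 0..4)
p_5 = [0, 3/4, 1/8, 1/16, 1/32, 1/32]  (j = 0..5)
p_6 = [0, 1/4, 5/8, 1/16, 1/32, 1/64, 1/64]  (j = 0..6)
p_7 = [0, 1/4, 1/4, 7/16, 1/32, 1/64, 1/128, 1/128]  (j = 0..7)
E[N_7] = Σ j·p_7(j) = 303/128;  E[N_7²] = Σ j²·p_7(j) = 863/128
Var[N_7] = 863/128 − (303/128)² = 18655/16384

18655/16384
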